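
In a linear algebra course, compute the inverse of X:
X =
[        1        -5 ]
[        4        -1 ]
det(X) = 19
X⁻¹ =
[    -1/19      5/19 ]
[    -4/19      1/19 ]

For a 2×2 matrix X = [[a, b], [c, d]] with det(X) ≠ 0, X⁻¹ = (1/det(X)) * [[d, -b], [-c, a]].
det(X) = (1)*(-1) - (-5)*(4) = -1 + 20 = 19.
X⁻¹ = (1/19) * [[-1, 5], [-4, 1]].
Dividing each entry by 19 and reducing:
X⁻¹ =
[    -1/19      5/19 ]
[    -4/19      1/19 ]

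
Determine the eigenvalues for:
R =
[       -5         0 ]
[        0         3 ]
λ = -5, 3

Solve det(R - λI) = 0. For a 2×2 matrix the characteristic equation is λ² - (trace)λ + det = 0.
trace(R) = a + d = -5 + 3 = -2.
det(R) = a*d - b*c = (-5)*(3) - (0)*(0) = -15 - 0 = -15.
Characteristic equation: λ² - (-2)λ + (-15) = 0.
Discriminant = (-2)² - 4*(-15) = 4 + 60 = 64.
λ = (-2 ± √64) / 2 = (-2 ± 8) / 2 = -5, 3.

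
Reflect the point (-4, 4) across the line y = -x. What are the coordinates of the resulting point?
(-4, 4)

Reflection across line y = -x: (-4, 4) → (-4, 4)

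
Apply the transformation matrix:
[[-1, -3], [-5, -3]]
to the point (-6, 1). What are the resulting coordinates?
(3, 27)

Matrix multiplication:
[[-1, -3], [-5, -3]] × [-6, 1]ᵀ
= [-1×-6 + -3×1, -5×-6 + -3×1]ᵀ
= [3.0000, 27.0000]ᵀ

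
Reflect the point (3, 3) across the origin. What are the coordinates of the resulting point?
(-3, -3)

Reflection across origin: (3, 3) → (-3, -3)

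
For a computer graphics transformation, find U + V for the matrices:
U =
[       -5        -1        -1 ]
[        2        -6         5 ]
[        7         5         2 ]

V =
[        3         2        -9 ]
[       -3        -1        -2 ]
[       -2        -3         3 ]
U + V =
[       -2         1       -10 ]
[       -1        -7         3 ]
[        5         2         5 ]

Matrix addition is elementwise: (U+V)[i][j] = U[i][j] + V[i][j].
  (U+V)[0][0] = (-5) + (3) = -2
  (U+V)[0][1] = (-1) + (2) = 1
  (U+V)[0][2] = (-1) + (-9) = -10
  (U+V)[1][0] = (2) + (-3) = -1
  (U+V)[1][1] = (-6) + (-1) = -7
  (U+V)[1][2] = (5) + (-2) = 3
  (U+V)[2][0] = (7) + (-2) = 5
  (U+V)[2][1] = (5) + (-3) = 2
  (U+V)[2][2] = (2) + (3) = 5
U + V =
[       -2         1       -10 ]
[       -1        -7         3 ]
[        5         2         5 ]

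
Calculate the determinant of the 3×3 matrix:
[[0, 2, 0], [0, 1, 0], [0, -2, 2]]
0

Expansion along first row:
det = 0·det([[1,0],[-2,2]]) - 2·det([[0,0],[0,2]]) + 0·det([[0,1],[0,-2]])
    = 0·(1·2 - 0·-2) - 2·(0·2 - 0·0) + 0·(0·-2 - 1·0)
    = 0·2 - 2·0 + 0·0
    = 0 + 0 + 0 = 0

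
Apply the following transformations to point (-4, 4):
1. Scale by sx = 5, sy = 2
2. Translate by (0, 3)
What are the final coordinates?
(-20, 11)

Step 1: Scale (-4, 4) by (sx, sy) = (5, 2) → (-20, 8)
Step 2: Translate by (0, 3) → (-20, 11)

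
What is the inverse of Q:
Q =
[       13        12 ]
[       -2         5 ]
det(Q) = 89
Q⁻¹ =
[     5/89    -12/89 ]
[     2/89     13/89 ]

For a 2×2 matrix Q = [[a, b], [c, d]] with det(Q) ≠ 0, Q⁻¹ = (1/det(Q)) * [[d, -b], [-c, a]].
det(Q) = (13)*(5) - (12)*(-2) = 65 + 24 = 89.
Q⁻¹ = (1/89) * [[5, -12], [2, 13]].
Dividing each entry by 89 and reducing:
Q⁻¹ =
[     5/89    -12/89 ]
[     2/89     13/89 ]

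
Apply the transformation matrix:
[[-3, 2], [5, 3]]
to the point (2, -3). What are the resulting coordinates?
(-12, 1)

Matrix multiplication:
[[-3, 2], [5, 3]] × [2, -3]ᵀ
= [-3×2 + 2×-3, 5×2 + 3×-3]ᵀ
= [-12.0000, 1.0000]ᵀ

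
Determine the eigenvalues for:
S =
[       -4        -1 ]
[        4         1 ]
λ = -3, 0

Solve det(S - λI) = 0. For a 2×2 matrix the characteristic equation is λ² - (trace)λ + det = 0.
trace(S) = a + d = -4 + 1 = -3.
det(S) = a*d - b*c = (-4)*(1) - (-1)*(4) = -4 + 4 = 0.
Characteristic equation: λ² - (-3)λ + (0) = 0.
Discriminant = (-3)² - 4*(0) = 9 - 0 = 9.
λ = (-3 ± √9) / 2 = (-3 ± 3) / 2 = -3, 0.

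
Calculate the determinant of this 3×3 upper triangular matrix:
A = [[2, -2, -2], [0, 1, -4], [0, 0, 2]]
4

The determinant of a triangular matrix is the product of its diagonal entries (the off-diagonal entries above the diagonal do not affect it).
det(A) = (2) * (1) * (2) = 4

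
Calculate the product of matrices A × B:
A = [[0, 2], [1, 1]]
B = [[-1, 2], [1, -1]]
[[2, -2], [0, 1]]

Matrix multiplication:
C[0][0] = 0×-1 + 2×1 = 2
C[0][1] = 0×2 + 2×-1 = -2
C[1][0] = 1×-1 + 1×1 = 0
C[1][1] = 1×2 + 1×-1 = 1
Result: [[2, -2], [0, 1]]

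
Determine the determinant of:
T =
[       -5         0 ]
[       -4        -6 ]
det(T) = 30

For a 2×2 matrix [[a, b], [c, d]], det = a*d - b*c.
det(T) = (-5)*(-6) - (0)*(-4) = 30 - 0 = 30.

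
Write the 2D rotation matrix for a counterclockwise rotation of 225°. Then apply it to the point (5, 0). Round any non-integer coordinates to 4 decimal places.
R = [[-√2/2, √2/2], [-√2/2, -√2/2]]; R·(5, 0) = (-3.5355, -3.5355)

Rotation matrix formula: R(θ) = [[cos θ, -sin θ], [sin θ, cos θ]]
For θ = 225°:
cos(225°) = -√2/2
sin(225°) = -√2/2
R = [[-√2/2, √2/2], [-√2/2, -√2/2]]
Apply to (5, 0): [-√2/2·5 + (√2/2)·0, -√2/2·5 + -√2/2·0] = (-3.5355, -3.5355)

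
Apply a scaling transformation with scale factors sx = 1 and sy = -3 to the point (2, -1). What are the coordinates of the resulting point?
(2, 3)

Scaling matrix:
[[1, 0], [0, -3]]
Result: (2 × 1, -1 × -3) = (2, 3)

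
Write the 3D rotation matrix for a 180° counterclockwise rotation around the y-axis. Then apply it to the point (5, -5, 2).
R = [[-1, 0, 0], [0, 1, 0], [0, 0, -1]]; R·(5, -5, 2) = (-5, -5, -2)

Rotation matrix for 180° around y-axis:
cos(180°) = -1, sin(180°) = 0
R = [[-1, 0, 0], [0, 1, 0], [0, 0, -1]]
Apply to (5, -5, 2): R·[5, -5, 2]ᵀ = (-5, -5, -2)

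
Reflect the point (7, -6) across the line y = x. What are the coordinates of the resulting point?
(-6, 7)

Reflection across line y = x: (7, -6) → (-6, 7)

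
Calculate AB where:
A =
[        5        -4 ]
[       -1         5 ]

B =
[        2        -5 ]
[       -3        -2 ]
AB =
[       22       -17 ]
[      -17        -5 ]

Matrix multiplication: (AB)[i][j] = sum over k of A[i][k] * B[k][j].
  (AB)[0][0] = (5)*(2) + (-4)*(-3) = 22
  (AB)[0][1] = (5)*(-5) + (-4)*(-2) = -17
  (AB)[1][0] = (-1)*(2) + (5)*(-3) = -17
  (AB)[1][1] = (-1)*(-5) + (5)*(-2) = -5
AB =
[       22       -17 ]
[      -17        -5 ]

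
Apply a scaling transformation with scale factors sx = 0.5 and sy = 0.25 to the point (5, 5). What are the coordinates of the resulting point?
(2.5, 1.25)

Scaling matrix:
[[0.50, 0], [0, 0.25]]
Result: (5 × 0.5, 5 × 0.25) = (2.5, 1.25)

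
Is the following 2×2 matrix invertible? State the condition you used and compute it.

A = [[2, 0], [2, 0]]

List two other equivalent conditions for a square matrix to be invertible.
No, not invertible; det(A) = 0 (two rows are equal, so the rows are linearly dependent). Equivalent conditions (failing for this A): rank(A) < 2; Ax = 0 has non-trivial solutions; 0 is an eigenvalue; the columns are linearly dependent.

To check invertibility, compute det(A).
In this matrix, row 0 and the last row are identical, so one row is a scalar multiple of another and the rows are linearly dependent.
A matrix with linearly dependent rows has det = 0 and is not invertible.
Equivalent failed conditions:
- rank(A) < 2.
- Ax = 0 has non-trivial solutions.
- 0 is an eigenvalue.
- The columns are linearly dependent.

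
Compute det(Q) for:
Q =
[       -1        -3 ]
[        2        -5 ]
det(Q) = 11

For a 2×2 matrix [[a, b], [c, d]], det = a*d - b*c.
det(Q) = (-1)*(-5) - (-3)*(2) = 5 + 6 = 11.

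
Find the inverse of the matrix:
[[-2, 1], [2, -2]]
[[-1, -1/2], [-1, -1]]

For [[a,b],[c,d]], inverse = (1/det)·[[d,-b],[-c,a]]
det = -2·-2 - 1·2 = 2
Inverse = (1/2)·[[-2, -1], [-2, -2]]
        = [[-1, -1/2], [-1, -1]]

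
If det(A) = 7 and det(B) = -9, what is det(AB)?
-63

Use the multiplicative property of determinants: det(AB) = det(A)*det(B).
det(AB) = (7)*(-9) = -63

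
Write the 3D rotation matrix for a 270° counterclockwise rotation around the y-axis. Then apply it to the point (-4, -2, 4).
R = [[0, 0, -1], [0, 1, 0], [1, 0, 0]]; R·(-4, -2, 4) = (-4, -2, -4)

Rotation matrix for 270° around y-axis:
cos(270°) = 0, sin(270°) = -1
R = [[0, 0, -1], [0, 1, 0], [1, 0, 0]]
Apply to (-4, -2, 4): R·[-4, -2, 4]ᵀ = (-4, -2, -4)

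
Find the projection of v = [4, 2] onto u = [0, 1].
[0, 2]

The projection of v onto u is proj_u(v) = ((v·u) / (u·u)) · u.
v·u = (4)*(0) + (2)*(1) = 2.
u·u = (0)*(0) + (1)*(1) = 1.
coefficient = 2 / 1 = 2.
proj_u(v) = 2 · [0, 1] = [0, 2].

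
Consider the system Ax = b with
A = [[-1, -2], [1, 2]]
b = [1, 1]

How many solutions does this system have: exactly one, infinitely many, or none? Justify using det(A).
No solution

det(A) = (-1)*(2) - (-2)*(1) = 0, so A is singular.
The column space of A is span(column 1) = span([-1, 1]).
b = [1, 1] is not a scalar multiple of column 1, so b ∉ column space and the system is inconsistent — no solution.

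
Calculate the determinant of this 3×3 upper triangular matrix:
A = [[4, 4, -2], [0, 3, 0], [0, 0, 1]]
12

The determinant of a triangular matrix is the product of its diagonal entries (the off-diagonal entries above the diagonal do not affect it).
det(A) = (4) * (3) * (1) = 12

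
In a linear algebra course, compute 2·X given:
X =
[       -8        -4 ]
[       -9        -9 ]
2X =
[      -16        -8 ]
[      -18       -18 ]

Scalar multiplication is elementwise: (2X)[i][j] = 2 * X[i][j].
  (2X)[0][0] = 2 * (-8) = -16
  (2X)[0][1] = 2 * (-4) = -8
  (2X)[1][0] = 2 * (-9) = -18
  (2X)[1][1] = 2 * (-9) = -18
2X =
[      -16        -8 ]
[      -18       -18 ]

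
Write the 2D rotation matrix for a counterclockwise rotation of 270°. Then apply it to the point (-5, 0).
R = [[0, 1], [-1, 0]]; R·(-5, 0) = (0, 5)

Rotation matrix formula: R(θ) = [[cos θ, -sin θ], [sin θ, cos θ]]
For θ = 270°:
cos(270°) = 0
sin(270°) = -1
R = [[0, 1], [-1, 0]]
Apply to (-5, 0): [0·-5 + (1)·0, -1·-5 + 0·0] = (0, 5)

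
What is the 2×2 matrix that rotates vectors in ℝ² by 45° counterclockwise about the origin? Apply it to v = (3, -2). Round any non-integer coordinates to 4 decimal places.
R = [[√2/2, -√2/2], [√2/2, √2/2]]; R·v = (3.5355, 0.7071)

A counterclockwise rotation by angle θ in ℝ² has matrix R(θ) = [[cos θ, -sin θ], [sin θ, cos θ]].
For θ = 45°: cos θ = √2/2, sin θ = √2/2.
R(45°) = [[√2/2, -√2/2], [√2/2, √2/2]].
R·v = [√2/2·3 + (-√2/2)·-2, √2/2·3 + √2/2·-2] = (3.5355, 0.7071).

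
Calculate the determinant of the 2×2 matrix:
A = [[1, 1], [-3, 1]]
4

For A = [[a, b], [c, d]], det(A) = a*d - b*c.
det(A) = (1)*(1) - (1)*(-3) = 1 - -3 = 4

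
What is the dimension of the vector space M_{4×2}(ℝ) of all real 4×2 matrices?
Dimension = 8

A real 4×2 matrix is determined by its 4·2 = 8 independent entries.
A standard basis is {E_ij : 1 ≤ i ≤ 4, 1 ≤ j ≤ 2}, where E_ij has a 1 in position (i, j) and 0 elsewhere — there are 8 such matrices, and they are linearly independent and span M_{4×2}(ℝ).
Therefore dim(M_{4×2}(ℝ)) = 8.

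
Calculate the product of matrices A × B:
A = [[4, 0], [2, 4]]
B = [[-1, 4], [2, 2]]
[[-4, 16], [6, 16]]

Matrix multiplication:
C[0][0] = 4×-1 + 0×2 = -4
C[0][1] = 4×4 + 0×2 = 16
C[1][0] = 2×-1 + 4×2 = 6
C[1][1] = 2×4 + 4×2 = 16
Result: [[-4, 16], [6, 16]]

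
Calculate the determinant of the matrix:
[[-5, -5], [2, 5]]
-15

For a 2×2 matrix [[a, b], [c, d]], det = ad - bc
det = (-5)(5) - (-5)(2) = -25 - -10 = -15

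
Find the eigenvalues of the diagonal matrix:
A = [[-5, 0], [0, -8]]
λ₁ = -5, λ₂ = -8

The characteristic polynomial of A is det(A - λI) = (-5 - λ)(-8 - λ) = 0.
The roots are λ = -5 and λ = -8, so the eigenvalues are the diagonal entries.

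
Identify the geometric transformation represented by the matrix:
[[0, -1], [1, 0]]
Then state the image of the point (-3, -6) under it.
rotation by 90° counterclockwise; image of (-3, -6) is (6, -3)

This matches the form [[cos θ, -sin θ], [sin θ, cos θ]] of a rotation matrix; reading off cos θ and sin θ gives the angle.
The matrix [[0, -1], [1, 0]] represents: rotation by 90° counterclockwise.
Applying it to (-3, -6): [0·-3 + -1·-6, 1·-3 + 0·-6] = (6, -3).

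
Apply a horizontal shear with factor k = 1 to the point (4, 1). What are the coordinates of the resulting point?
(5, 1)

Shear matrix for horizontal shear with factor k = 1:
[[1, 1], [0, 1]]
Result: (4, 1) → (5, 1)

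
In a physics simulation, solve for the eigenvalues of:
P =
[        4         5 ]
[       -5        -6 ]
λ = -1, -1

Solve det(P - λI) = 0. For a 2×2 matrix the characteristic equation is λ² - (trace)λ + det = 0.
trace(P) = a + d = 4 - 6 = -2.
det(P) = a*d - b*c = (4)*(-6) - (5)*(-5) = -24 + 25 = 1.
Characteristic equation: λ² - (-2)λ + (1) = 0.
Discriminant = (-2)² - 4*(1) = 4 - 4 = 0.
λ = (-2 ± √0) / 2 = (-2 ± 0) / 2 = -1, -1.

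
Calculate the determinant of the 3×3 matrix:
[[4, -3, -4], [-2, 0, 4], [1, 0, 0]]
-12

Expansion along first row:
det = 4·det([[0,4],[0,0]]) - -3·det([[-2,4],[1,0]]) + -4·det([[-2,0],[1,0]])
    = 4·(0·0 - 4·0) - -3·(-2·0 - 4·1) + -4·(-2·0 - 0·1)
    = 4·0 - -3·-4 + -4·0
    = 0 + -12 + 0 = -12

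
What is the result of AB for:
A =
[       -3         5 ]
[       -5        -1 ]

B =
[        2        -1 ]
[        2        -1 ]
AB =
[        4        -2 ]
[      -12         6 ]

Matrix multiplication: (AB)[i][j] = sum over k of A[i][k] * B[k][j].
  (AB)[0][0] = (-3)*(2) + (5)*(2) = 4
  (AB)[0][1] = (-3)*(-1) + (5)*(-1) = -2
  (AB)[1][0] = (-5)*(2) + (-1)*(2) = -12
  (AB)[1][1] = (-5)*(-1) + (-1)*(-1) = 6
AB =
[        4        -2 ]
[      -12         6 ]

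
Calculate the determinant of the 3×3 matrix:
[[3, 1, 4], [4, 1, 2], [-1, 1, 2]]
10

Expansion along first row:
det = 3·det([[1,2],[1,2]]) - 1·det([[4,2],[-1,2]]) + 4·det([[4,1],[-1,1]])
    = 3·(1·2 - 2·1) - 1·(4·2 - 2·-1) + 4·(4·1 - 1·-1)
    = 3·0 - 1·10 + 4·5
    = 0 + -10 + 20 = 10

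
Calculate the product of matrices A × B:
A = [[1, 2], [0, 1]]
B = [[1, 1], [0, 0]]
[[1, 1], [0, 0]]

Matrix multiplication:
C[0][0] = 1×1 + 2×0 = 1
C[0][1] = 1×1 + 2×0 = 1
C[1][0] = 0×1 + 1×0 = 0
C[1][1] = 0×1 + 1×0 = 0
Result: [[1, 1], [0, 0]]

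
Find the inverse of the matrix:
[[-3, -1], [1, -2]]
[[-2/7, 1/7], [-1/7, -3/7]]

For [[a,b],[c,d]], inverse = (1/det)·[[d,-b],[-c,a]]
det = -3·-2 - -1·1 = 7
Inverse = (1/7)·[[-2, 1], [-1, -3]]
        = [[-2/7, 1/7], [-1/7, -3/7]]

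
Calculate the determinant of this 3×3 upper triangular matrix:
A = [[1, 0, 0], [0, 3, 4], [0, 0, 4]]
12

The determinant of a triangular matrix is the product of its diagonal entries (the off-diagonal entries above the diagonal do not affect it).
det(A) = (1) * (3) * (4) = 12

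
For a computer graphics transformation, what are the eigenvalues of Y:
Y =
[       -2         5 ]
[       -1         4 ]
λ = -1, 3

Solve det(Y - λI) = 0. For a 2×2 matrix the characteristic equation is λ² - (trace)λ + det = 0.
trace(Y) = a + d = -2 + 4 = 2.
det(Y) = a*d - b*c = (-2)*(4) - (5)*(-1) = -8 + 5 = -3.
Characteristic equation: λ² - (2)λ + (-3) = 0.
Discriminant = (2)² - 4*(-3) = 4 + 12 = 16.
λ = (2 ± √16) / 2 = (2 ± 4) / 2 = -1, 3.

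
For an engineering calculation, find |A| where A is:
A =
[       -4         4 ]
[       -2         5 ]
det(A) = -12

For a 2×2 matrix [[a, b], [c, d]], det = a*d - b*c.
det(A) = (-4)*(5) - (4)*(-2) = -20 + 8 = -12.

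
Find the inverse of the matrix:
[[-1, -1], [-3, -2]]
[[2, -1], [-3, 1]]

For [[a,b],[c,d]], inverse = (1/det)·[[d,-b],[-c,a]]
det = -1·-2 - -1·-3 = -1
Inverse = (1/-1)·[[-2, 1], [3, -1]]
        = [[2, -1], [-3, 1]]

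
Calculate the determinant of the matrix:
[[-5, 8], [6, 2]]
-58

For a 2×2 matrix [[a, b], [c, d]], det = ad - bc
det = (-5)(2) - (8)(6) = -10 - 48 = -58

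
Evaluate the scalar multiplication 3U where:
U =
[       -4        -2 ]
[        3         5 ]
3U =
[      -12        -6 ]
[        9        15 ]

Scalar multiplication is elementwise: (3U)[i][j] = 3 * U[i][j].
  (3U)[0][0] = 3 * (-4) = -12
  (3U)[0][1] = 3 * (-2) = -6
  (3U)[1][0] = 3 * (3) = 9
  (3U)[1][1] = 3 * (5) = 15
3U =
[      -12        -6 ]
[        9        15 ]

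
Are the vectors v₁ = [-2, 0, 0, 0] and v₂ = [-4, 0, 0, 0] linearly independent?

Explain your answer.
No, linearly dependent (v₂ = 2·v₁)

Check whether there is a scalar k with v₂ = k·v₁.
Comparing components, k = 2 satisfies 2·[-2, 0, 0, 0] = [-4, 0, 0, 0].
Since v₂ is a scalar multiple of v₁, the two vectors are linearly dependent.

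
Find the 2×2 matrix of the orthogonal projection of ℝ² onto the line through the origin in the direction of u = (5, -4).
[[25/41, -20/41], [-20/41, 16/41]]

The orthogonal projection onto the line spanned by a nonzero vector u = (a, b) has matrix P = (u uᵀ) / (uᵀ u) = (1/(a² + b²)) · [[a², ab], [ab, b²]].
Here u = (5, -4), so a² + b² = 25 + 16 = 41.
P = (1/41) · [[25, -20], [-20, 16]] = [[25/41, -20/41], [-20/41, 16/41]].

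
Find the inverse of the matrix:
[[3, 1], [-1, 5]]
[[5/16, -1/16], [1/16, 3/16]]

For [[a,b],[c,d]], inverse = (1/det)·[[d,-b],[-c,a]]
det = 3·5 - 1·-1 = 16
Inverse = (1/16)·[[5, -1], [1, 3]]
        = [[5/16, -1/16], [1/16, 3/16]]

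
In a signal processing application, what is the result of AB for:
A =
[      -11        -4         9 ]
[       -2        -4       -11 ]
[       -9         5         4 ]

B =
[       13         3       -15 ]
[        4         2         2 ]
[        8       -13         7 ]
AB =
[      -87      -158       220 ]
[     -130       129       -55 ]
[      -65       -69       173 ]

Matrix multiplication: (AB)[i][j] = sum over k of A[i][k] * B[k][j].
  (AB)[0][0] = (-11)*(13) + (-4)*(4) + (9)*(8) = -87
  (AB)[0][1] = (-11)*(3) + (-4)*(2) + (9)*(-13) = -158
  (AB)[0][2] = (-11)*(-15) + (-4)*(2) + (9)*(7) = 220
  (AB)[1][0] = (-2)*(13) + (-4)*(4) + (-11)*(8) = -130
  (AB)[1][1] = (-2)*(3) + (-4)*(2) + (-11)*(-13) = 129
  (AB)[1][2] = (-2)*(-15) + (-4)*(2) + (-11)*(7) = -55
  (AB)[2][0] = (-9)*(13) + (5)*(4) + (4)*(8) = -65
  (AB)[2][1] = (-9)*(3) + (5)*(2) + (4)*(-13) = -69
  (AB)[2][2] = (-9)*(-15) + (5)*(2) + (4)*(7) = 173
AB =
[      -87      -158       220 ]
[     -130       129       -55 ]
[      -65       -69       173 ]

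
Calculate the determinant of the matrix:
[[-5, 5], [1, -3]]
10

For a 2×2 matrix [[a, b], [c, d]], det = ad - bc
det = (-5)(-3) - (5)(1) = 15 - 5 = 10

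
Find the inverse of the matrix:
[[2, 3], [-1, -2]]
[[2, 3], [-1, -2]]

For [[a,b],[c,d]], inverse = (1/det)·[[d,-b],[-c,a]]
det = 2·-2 - 3·-1 = -1
Inverse = (1/-1)·[[-2, -3], [1, 2]]
        = [[2, 3], [-1, -2]]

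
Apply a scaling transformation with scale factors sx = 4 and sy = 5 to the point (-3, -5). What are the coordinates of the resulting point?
(-12, -25)

Scaling matrix:
[[4, 0], [0, 5]]
Result: (-3 × 4, -5 × 5) = (-12, -25)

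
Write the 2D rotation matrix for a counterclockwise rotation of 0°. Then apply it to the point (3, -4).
R = [[1, 0], [0, 1]]; R·(3, -4) = (3, -4)

Rotation matrix formula: R(θ) = [[cos θ, -sin θ], [sin θ, cos θ]]
For θ = 0°:
cos(0°) = 1
sin(0°) = 0
R = [[1, 0], [0, 1]]
Apply to (3, -4): [1·3 + (0)·-4, 0·3 + 1·-4] = (3, -4)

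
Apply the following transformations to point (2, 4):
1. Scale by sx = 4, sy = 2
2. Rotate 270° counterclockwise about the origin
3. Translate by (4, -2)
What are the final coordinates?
(12, -10)

Step 1: Scale → (8, 8)
Step 2: Rotate 270° → (8, -8)
Step 3: Translate → (12, -10)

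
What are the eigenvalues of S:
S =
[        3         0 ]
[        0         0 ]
λ = 0, 3

Solve det(S - λI) = 0. For a 2×2 matrix the characteristic equation is λ² - (trace)λ + det = 0.
trace(S) = a + d = 3 + 0 = 3.
det(S) = a*d - b*c = (3)*(0) - (0)*(0) = 0 - 0 = 0.
Characteristic equation: λ² - (3)λ + (0) = 0.
Discriminant = (3)² - 4*(0) = 9 - 0 = 9.
λ = (3 ± √9) / 2 = (3 ± 3) / 2 = 0, 3.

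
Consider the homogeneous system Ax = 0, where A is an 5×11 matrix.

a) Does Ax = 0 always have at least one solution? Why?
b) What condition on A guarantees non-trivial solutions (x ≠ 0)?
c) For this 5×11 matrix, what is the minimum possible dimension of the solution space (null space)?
a) Yes, x = 0 is always a solution. b) When A has linearly dependent columns (rank < n). c) Minimum nullity = 6.

a) x = 0 satisfies A·0 = 0, so the zero vector is always a solution.
b) Non-trivial solutions exist iff the columns of A are linearly dependent, equivalently rank(A) < n (the number of columns).
c) By rank-nullity, rank(A) + nullity(A) = n = 11. Since A has only 5 rows, rank(A) ≤ 5, so nullity(A) ≥ 11 - 5 = 6.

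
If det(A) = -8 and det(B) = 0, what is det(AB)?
0

Use the multiplicative property of determinants: det(AB) = det(A)*det(B).
det(AB) = (-8)*(0) = 0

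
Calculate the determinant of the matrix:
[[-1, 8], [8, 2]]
-66

For a 2×2 matrix [[a, b], [c, d]], det = ad - bc
det = (-1)(2) - (8)(8) = -2 - 64 = -66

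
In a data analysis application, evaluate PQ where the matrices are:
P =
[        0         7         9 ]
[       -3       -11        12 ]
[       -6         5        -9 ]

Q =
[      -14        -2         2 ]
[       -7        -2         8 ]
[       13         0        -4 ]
PQ =
[       68       -14        20 ]
[      275        28      -142 ]
[      -68         2        64 ]

Matrix multiplication: (PQ)[i][j] = sum over k of P[i][k] * Q[k][j].
  (PQ)[0][0] = (0)*(-14) + (7)*(-7) + (9)*(13) = 68
  (PQ)[0][1] = (0)*(-2) + (7)*(-2) + (9)*(0) = -14
  (PQ)[0][2] = (0)*(2) + (7)*(8) + (9)*(-4) = 20
  (PQ)[1][0] = (-3)*(-14) + (-11)*(-7) + (12)*(13) = 275
  (PQ)[1][1] = (-3)*(-2) + (-11)*(-2) + (12)*(0) = 28
  (PQ)[1][2] = (-3)*(2) + (-11)*(8) + (12)*(-4) = -142
  (PQ)[2][0] = (-6)*(-14) + (5)*(-7) + (-9)*(13) = -68
  (PQ)[2][1] = (-6)*(-2) + (5)*(-2) + (-9)*(0) = 2
  (PQ)[2][2] = (-6)*(2) + (5)*(8) + (-9)*(-4) = 64
PQ =
[       68       -14        20 ]
[      275        28      -142 ]
[      -68         2        64 ]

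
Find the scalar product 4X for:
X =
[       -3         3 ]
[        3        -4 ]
4X =
[      -12        12 ]
[       12       -16 ]

Scalar multiplication is elementwise: (4X)[i][j] = 4 * X[i][j].
  (4X)[0][0] = 4 * (-3) = -12
  (4X)[0][1] = 4 * (3) = 12
  (4X)[1][0] = 4 * (3) = 12
  (4X)[1][1] = 4 * (-4) = -16
4X =
[      -12        12 ]
[       12       -16 ]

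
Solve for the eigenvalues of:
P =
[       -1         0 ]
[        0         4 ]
λ = -1, 4

Solve det(P - λI) = 0. For a 2×2 matrix the characteristic equation is λ² - (trace)λ + det = 0.
trace(P) = a + d = -1 + 4 = 3.
det(P) = a*d - b*c = (-1)*(4) - (0)*(0) = -4 - 0 = -4.
Characteristic equation: λ² - (3)λ + (-4) = 0.
Discriminant = (3)² - 4*(-4) = 9 + 16 = 25.
λ = (3 ± √25) / 2 = (3 ± 5) / 2 = -1, 4.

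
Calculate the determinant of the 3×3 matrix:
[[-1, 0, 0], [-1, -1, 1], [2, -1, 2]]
1

Expansion along first row:
det = -1·det([[-1,1],[-1,2]]) - 0·det([[-1,1],[2,2]]) + 0·det([[-1,-1],[2,-1]])
    = -1·(-1·2 - 1·-1) - 0·(-1·2 - 1·2) + 0·(-1·-1 - -1·2)
    = -1·-1 - 0·-4 + 0·3
    = 1 + 0 + 0 = 1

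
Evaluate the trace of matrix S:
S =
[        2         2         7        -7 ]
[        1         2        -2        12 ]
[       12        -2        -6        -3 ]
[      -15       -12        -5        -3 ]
tr(S) = 2 + 2 - 6 - 3 = -5

The trace of a square matrix is the sum of its diagonal entries.
Diagonal entries of S: S[0][0] = 2, S[1][1] = 2, S[2][2] = -6, S[3][3] = -3.
tr(S) = 2 + 2 - 6 - 3 = -5.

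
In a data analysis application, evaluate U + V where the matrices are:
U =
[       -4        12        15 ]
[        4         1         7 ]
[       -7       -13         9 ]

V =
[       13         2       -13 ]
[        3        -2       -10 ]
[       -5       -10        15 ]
U + V =
[        9        14         2 ]
[        7        -1        -3 ]
[      -12       -23        24 ]

Matrix addition is elementwise: (U+V)[i][j] = U[i][j] + V[i][j].
  (U+V)[0][0] = (-4) + (13) = 9
  (U+V)[0][1] = (12) + (2) = 14
  (U+V)[0][2] = (15) + (-13) = 2
  (U+V)[1][0] = (4) + (3) = 7
  (U+V)[1][1] = (1) + (-2) = -1
  (U+V)[1][2] = (7) + (-10) = -3
  (U+V)[2][0] = (-7) + (-5) = -12
  (U+V)[2][1] = (-13) + (-10) = -23
  (U+V)[2][2] = (9) + (15) = 24
U + V =
[        9        14         2 ]
[        7        -1        -3 ]
[      -12       -23        24 ]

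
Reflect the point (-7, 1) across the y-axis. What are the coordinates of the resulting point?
(7, 1)

Reflection across y-axis: (-7, 1) → (7, 1)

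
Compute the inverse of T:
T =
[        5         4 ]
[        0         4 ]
det(T) = 20
T⁻¹ =
[      1/5      -1/5 ]
[        0       1/4 ]

For a 2×2 matrix T = [[a, b], [c, d]] with det(T) ≠ 0, T⁻¹ = (1/det(T)) * [[d, -b], [-c, a]].
det(T) = (5)*(4) - (4)*(0) = 20 - 0 = 20.
T⁻¹ = (1/20) * [[4, -4], [0, 5]].
Dividing each entry by 20 and reducing:
T⁻¹ =
[      1/5      -1/5 ]
[        0       1/4 ]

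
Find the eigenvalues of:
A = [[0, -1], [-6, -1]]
λ = -3, 2

Solve det(A - λI) = 0. For a 2×2 matrix this is λ² - (trace)λ + det = 0.
trace(A) = 0 - 1 = -1.
det(A) = (0)*(-1) - (-1)*(-6) = 0 - 6 = -6.
Characteristic equation: λ² - (-1)λ + (-6) = 0.
Discriminant: (-1)² - 4*(-6) = 1 + 24 = 25.
Roots: λ = (-1 ± √25) / 2 = -3, 2.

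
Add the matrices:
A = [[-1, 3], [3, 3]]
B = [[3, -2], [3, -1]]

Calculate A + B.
[[2, 1], [6, 2]]

Add corresponding elements:
(-1)+(3)=2
(3)+(-2)=1
(3)+(3)=6
(3)+(-1)=2
A + B = [[2, 1], [6, 2]]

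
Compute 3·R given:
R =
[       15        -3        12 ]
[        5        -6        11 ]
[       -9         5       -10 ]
3R =
[       45        -9        36 ]
[       15       -18        33 ]
[      -27        15       -30 ]

Scalar multiplication is elementwise: (3R)[i][j] = 3 * R[i][j].
  (3R)[0][0] = 3 * (15) = 45
  (3R)[0][1] = 3 * (-3) = -9
  (3R)[0][2] = 3 * (12) = 36
  (3R)[1][0] = 3 * (5) = 15
  (3R)[1][1] = 3 * (-6) = -18
  (3R)[1][2] = 3 * (11) = 33
  (3R)[2][0] = 3 * (-9) = -27
  (3R)[2][1] = 3 * (5) = 15
  (3R)[2][2] = 3 * (-10) = -30
3R =
[       45        -9        36 ]
[       15       -18        33 ]
[      -27        15       -30 ]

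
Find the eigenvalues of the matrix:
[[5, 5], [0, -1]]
λ = -1 and λ = 5

Characteristic equation: det(A - λI) = 0
λ² - (trace)λ + (det) = 0
λ² - (4)λ + (-5) = 0
λ² - 4λ - 5 = 0
Solving: λ = -1, 5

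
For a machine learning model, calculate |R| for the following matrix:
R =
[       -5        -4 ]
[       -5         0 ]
det(R) = -20

For a 2×2 matrix [[a, b], [c, d]], det = a*d - b*c.
det(R) = (-5)*(0) - (-4)*(-5) = 0 - 20 = -20.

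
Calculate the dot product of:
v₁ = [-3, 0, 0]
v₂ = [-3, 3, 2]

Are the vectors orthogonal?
9, No

The dot product is the sum of products of corresponding components.
v₁·v₂ = (-3)*(-3) + (0)*(3) + (0)*(2) = 9 + 0 + 0 = 9.
Two vectors are orthogonal iff their dot product is 0; here the dot product is 9, so the vectors are not orthogonal.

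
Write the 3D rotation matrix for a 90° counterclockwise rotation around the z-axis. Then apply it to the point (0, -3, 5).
R = [[0, -1, 0], [1, 0, 0], [0, 0, 1]]; R·(0, -3, 5) = (3, 0, 5)

Rotation matrix for 90° around z-axis:
cos(90°) = 0, sin(90°) = 1
R = [[0, -1, 0], [1, 0, 0], [0, 0, 1]]
Apply to (0, -3, 5): R·[0, -3, 5]ᵀ = (3, 0, 5)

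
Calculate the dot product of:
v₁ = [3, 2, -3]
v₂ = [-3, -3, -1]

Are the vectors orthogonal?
-12, No

The dot product is the sum of products of corresponding components.
v₁·v₂ = (3)*(-3) + (2)*(-3) + (-3)*(-1) = -9 - 6 + 3 = -12.
Two vectors are orthogonal iff their dot product is 0; here the dot product is -12, so the vectors are not orthogonal.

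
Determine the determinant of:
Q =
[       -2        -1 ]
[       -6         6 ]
det(Q) = -18

For a 2×2 matrix [[a, b], [c, d]], det = a*d - b*c.
det(Q) = (-2)*(6) - (-1)*(-6) = -12 - 6 = -18.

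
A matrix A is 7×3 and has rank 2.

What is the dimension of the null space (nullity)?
1

The rank-nullity theorem for an m×n matrix states:
rank(A) + nullity(A) = n (the number of columns).
Here n = 3 and rank(A) = 2, so nullity(A) = 3 - 2 = 1.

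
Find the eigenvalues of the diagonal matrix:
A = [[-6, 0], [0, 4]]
λ₁ = -6, λ₂ = 4

The characteristic polynomial of A is det(A - λI) = (-6 - λ)(4 - λ) = 0.
The roots are λ = -6 and λ = 4, so the eigenvalues are the diagonal entries.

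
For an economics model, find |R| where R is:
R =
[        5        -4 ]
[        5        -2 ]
det(R) = 10

For a 2×2 matrix [[a, b], [c, d]], det = a*d - b*c.
det(R) = (5)*(-2) - (-4)*(5) = -10 + 20 = 10.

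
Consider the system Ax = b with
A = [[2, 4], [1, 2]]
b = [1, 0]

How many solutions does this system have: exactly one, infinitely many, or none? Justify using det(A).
No solution

det(A) = (2)*(2) - (4)*(1) = 0, so A is singular.
The column space of A is span(column 1) = span([2, 1]).
b = [1, 0] is not a scalar multiple of column 1, so b ∉ column space and the system is inconsistent — no solution.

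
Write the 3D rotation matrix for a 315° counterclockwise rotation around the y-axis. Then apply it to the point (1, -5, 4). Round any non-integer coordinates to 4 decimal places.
R = [[√2/2, 0, -√2/2], [0, 1, 0], [√2/2, 0, √2/2]]; R·(1, -5, 4) = (-2.1213, -5.0000, 3.5355)

Rotation matrix for 315° around y-axis:
cos(315°) = √2/2, sin(315°) = -√2/2
R = [[√2/2, 0, -√2/2], [0, 1, 0], [√2/2, 0, √2/2]]
Apply to (1, -5, 4): R·[1, -5, 4]ᵀ = (-2.1213, -5.0000, 3.5355)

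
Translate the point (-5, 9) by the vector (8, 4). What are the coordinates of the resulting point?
(3, 13)

Translation by (8, 4):
x' = -5 + 8 = 3
y' = 9 + 4 = 13
Homogeneous matrix: [[1, 0, 8], [0, 1, 4], [0, 0, 1]]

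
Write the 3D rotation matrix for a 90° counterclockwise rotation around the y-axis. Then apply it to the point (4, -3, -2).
R = [[0, 0, 1], [0, 1, 0], [-1, 0, 0]]; R·(4, -3, -2) = (-2, -3, -4)

Rotation matrix for 90° around y-axis:
cos(90°) = 0, sin(90°) = 1
R = [[0, 0, 1], [0, 1, 0], [-1, 0, 0]]
Apply to (4, -3, -2): R·[4, -3, -2]ᵀ = (-2, -3, -4)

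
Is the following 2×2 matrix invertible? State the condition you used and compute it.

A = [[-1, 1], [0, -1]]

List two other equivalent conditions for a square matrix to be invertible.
Yes, invertible; det(A) = 1 ≠ 0. Equivalent conditions: rank(A) = 2; Ax = 0 has only the trivial solution; 0 is not an eigenvalue; the columns of A are linearly independent.

To check invertibility, compute det(A).
The given matrix is triangular, so det(A) equals the product of its diagonal entries = 1 ≠ 0.
Since det(A) ≠ 0, A is invertible.
Equivalent conditions for a square matrix A to be invertible:
- rank(A) = 2 (full rank).
- The homogeneous system Ax = 0 has only the trivial solution x = 0.
- 0 is not an eigenvalue of A.
- The columns (equivalently rows) of A are linearly independent.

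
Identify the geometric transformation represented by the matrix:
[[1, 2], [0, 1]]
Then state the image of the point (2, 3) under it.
horizontal shear with factor 2; image of (2, 3) is (8, 3)

The matrix [[1, k], [0, 1]] sends (x, y) to (x + 2y, y), leaving the y-coordinate fixed: a horizontal shear.
The matrix [[1, 2], [0, 1]] represents: horizontal shear with factor 2.
Applying it to (2, 3): [1·2 + 2·3, 0·2 + 1·3] = (8, 3).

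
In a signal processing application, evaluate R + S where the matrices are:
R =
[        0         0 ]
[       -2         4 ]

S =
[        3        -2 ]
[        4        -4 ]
R + S =
[        3        -2 ]
[        2         0 ]

Matrix addition is elementwise: (R+S)[i][j] = R[i][j] + S[i][j].
  (R+S)[0][0] = (0) + (3) = 3
  (R+S)[0][1] = (0) + (-2) = -2
  (R+S)[1][0] = (-2) + (4) = 2
  (R+S)[1][1] = (4) + (-4) = 0
R + S =
[        3        -2 ]
[        2         0 ]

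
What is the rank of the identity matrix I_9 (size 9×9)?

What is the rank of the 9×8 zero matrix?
rank(I_9) = 9, rank(0) = 0

The identity I_9 has 9 columns that are the standard basis vectors e_1, …, e_9. These are linearly independent, so all 9 columns are pivots and rank(I_9) = 9.
The 9×8 zero matrix has every entry zero, so every row is the zero row and there are no pivots; rank(0) = 0.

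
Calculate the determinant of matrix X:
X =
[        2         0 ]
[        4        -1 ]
det(X) = -2

For a 2×2 matrix [[a, b], [c, d]], det = a*d - b*c.
det(X) = (2)*(-1) - (0)*(4) = -2 - 0 = -2.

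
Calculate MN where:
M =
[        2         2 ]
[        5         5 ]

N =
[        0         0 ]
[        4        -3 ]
MN =
[        8        -6 ]
[       20       -15 ]

Matrix multiplication: (MN)[i][j] = sum over k of M[i][k] * N[k][j].
  (MN)[0][0] = (2)*(0) + (2)*(4) = 8
  (MN)[0][1] = (2)*(0) + (2)*(-3) = -6
  (MN)[1][0] = (5)*(0) + (5)*(4) = 20
  (MN)[1][1] = (5)*(0) + (5)*(-3) = -15
MN =
[        8        -6 ]
[       20       -15 ]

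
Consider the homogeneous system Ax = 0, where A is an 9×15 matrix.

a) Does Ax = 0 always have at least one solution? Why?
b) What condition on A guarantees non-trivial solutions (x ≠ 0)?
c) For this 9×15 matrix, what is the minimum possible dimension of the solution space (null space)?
a) Yes, x = 0 is always a solution. b) When A has linearly dependent columns (rank < n). c) Minimum nullity = 6.

a) x = 0 satisfies A·0 = 0, so the zero vector is always a solution.
b) Non-trivial solutions exist iff the columns of A are linearly dependent, equivalently rank(A) < n (the number of columns).
c) By rank-nullity, rank(A) + nullity(A) = n = 15. Since A has only 9 rows, rank(A) ≤ 9, so nullity(A) ≥ 15 - 9 = 6.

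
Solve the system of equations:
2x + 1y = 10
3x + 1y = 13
x = 3, y = 4

Use elimination (row reduction):
Equation 1: 2x + 1y = 10.
Equation 2: 3x + 1y = 13.
Multiply Eq1 by 3 and Eq2 by 2: 6x + 3y = 30;  6x + 2y = 26.
Subtract: (-1)y = -4, so y = 4.
Back-substitute into Eq1: 2x + 1*(4) = 10, so x = 3.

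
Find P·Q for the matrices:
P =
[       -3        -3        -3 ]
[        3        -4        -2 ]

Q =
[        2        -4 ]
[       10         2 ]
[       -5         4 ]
PQ =
[      -21        -6 ]
[      -24       -28 ]

Matrix multiplication: (PQ)[i][j] = sum over k of P[i][k] * Q[k][j].
  (PQ)[0][0] = (-3)*(2) + (-3)*(10) + (-3)*(-5) = -21
  (PQ)[0][1] = (-3)*(-4) + (-3)*(2) + (-3)*(4) = -6
  (PQ)[1][0] = (3)*(2) + (-4)*(10) + (-2)*(-5) = -24
  (PQ)[1][1] = (3)*(-4) + (-4)*(2) + (-2)*(4) = -28
PQ =
[      -21        -6 ]
[      -24       -28 ]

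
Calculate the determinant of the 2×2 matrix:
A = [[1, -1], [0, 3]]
3

For A = [[a, b], [c, d]], det(A) = a*d - b*c.
det(A) = (1)*(3) - (-1)*(0) = 3 - 0 = 3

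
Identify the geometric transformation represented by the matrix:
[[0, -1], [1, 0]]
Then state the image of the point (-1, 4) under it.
rotation by 90° counterclockwise; image of (-1, 4) is (-4, -1)

This matches the form [[cos θ, -sin θ], [sin θ, cos θ]] of a rotation matrix; reading off cos θ and sin θ gives the angle.
The matrix [[0, -1], [1, 0]] represents: rotation by 90° counterclockwise.
Applying it to (-1, 4): [0·-1 + -1·4, 1·-1 + 0·4] = (-4, -1).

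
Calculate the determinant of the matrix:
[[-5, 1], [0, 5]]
-25

For a 2×2 matrix [[a, b], [c, d]], det = ad - bc
det = (-5)(5) - (1)(0) = -25 - 0 = -25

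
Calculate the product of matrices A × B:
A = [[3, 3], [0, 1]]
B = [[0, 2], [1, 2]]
[[3, 12], [1, 2]]

Matrix multiplication:
C[0][0] = 3×0 + 3×1 = 3
C[0][1] = 3×2 + 3×2 = 12
C[1][0] = 0×0 + 1×1 = 1
C[1][1] = 0×2 + 1×2 = 2
Result: [[3, 12], [1, 2]]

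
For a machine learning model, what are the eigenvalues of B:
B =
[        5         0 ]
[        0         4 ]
λ = 4, 5

Solve det(B - λI) = 0. For a 2×2 matrix the characteristic equation is λ² - (trace)λ + det = 0.
trace(B) = a + d = 5 + 4 = 9.
det(B) = a*d - b*c = (5)*(4) - (0)*(0) = 20 - 0 = 20.
Characteristic equation: λ² - (9)λ + (20) = 0.
Discriminant = (9)² - 4*(20) = 81 - 80 = 1.
λ = (9 ± √1) / 2 = (9 ± 1) / 2 = 4, 5.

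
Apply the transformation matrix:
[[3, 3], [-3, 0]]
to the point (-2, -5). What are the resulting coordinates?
(-21, 6)

Matrix multiplication:
[[3, 3], [-3, 0]] × [-2, -5]ᵀ
= [3×-2 + 3×-5, -3×-2 + 0×-5]ᵀ
= [-21.0000, 6.0000]ᵀ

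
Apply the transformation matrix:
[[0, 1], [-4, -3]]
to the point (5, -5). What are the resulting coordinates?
(-5, -5)

Matrix multiplication:
[[0, 1], [-4, -3]] × [5, -5]ᵀ
= [0×5 + 1×-5, -4×5 + -3×-5]ᵀ
= [-5.0000, -5.0000]ᵀ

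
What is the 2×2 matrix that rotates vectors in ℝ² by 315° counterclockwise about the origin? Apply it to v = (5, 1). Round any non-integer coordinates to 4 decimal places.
R = [[√2/2, √2/2], [-√2/2, √2/2]]; R·v = (4.2426, -2.8284)

A counterclockwise rotation by angle θ in ℝ² has matrix R(θ) = [[cos θ, -sin θ], [sin θ, cos θ]].
For θ = 315°: cos θ = √2/2, sin θ = -√2/2.
R(315°) = [[√2/2, √2/2], [-√2/2, √2/2]].
R·v = [√2/2·5 + (√2/2)·1, -√2/2·5 + √2/2·1] = (4.2426, -2.8284).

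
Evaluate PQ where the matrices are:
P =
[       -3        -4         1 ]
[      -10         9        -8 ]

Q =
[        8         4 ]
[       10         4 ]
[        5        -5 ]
PQ =
[      -59       -33 ]
[      -30        36 ]

Matrix multiplication: (PQ)[i][j] = sum over k of P[i][k] * Q[k][j].
  (PQ)[0][0] = (-3)*(8) + (-4)*(10) + (1)*(5) = -59
  (PQ)[0][1] = (-3)*(4) + (-4)*(4) + (1)*(-5) = -33
  (PQ)[1][0] = (-10)*(8) + (9)*(10) + (-8)*(5) = -30
  (PQ)[1][1] = (-10)*(4) + (9)*(4) + (-8)*(-5) = 36
PQ =
[      -59       -33 ]
[      -30        36 ]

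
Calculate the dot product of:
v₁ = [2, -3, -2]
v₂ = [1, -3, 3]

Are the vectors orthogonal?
5, No

The dot product is the sum of products of corresponding components.
v₁·v₂ = (2)*(1) + (-3)*(-3) + (-2)*(3) = 2 + 9 - 6 = 5.
Two vectors are orthogonal iff their dot product is 0; here the dot product is 5, so the vectors are not orthogonal.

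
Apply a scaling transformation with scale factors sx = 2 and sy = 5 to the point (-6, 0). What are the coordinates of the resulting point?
(-12, 0)

Scaling matrix:
[[2, 0], [0, 5]]
Result: (-6 × 2, 0 × 5) = (-12, 0)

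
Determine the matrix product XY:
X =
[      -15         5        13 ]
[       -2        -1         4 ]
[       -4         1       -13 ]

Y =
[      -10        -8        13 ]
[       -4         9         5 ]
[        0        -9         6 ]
XY =
[      130        48       -92 ]
[       24       -29        -7 ]
[       36       158      -125 ]

Matrix multiplication: (XY)[i][j] = sum over k of X[i][k] * Y[k][j].
  (XY)[0][0] = (-15)*(-10) + (5)*(-4) + (13)*(0) = 130
  (XY)[0][1] = (-15)*(-8) + (5)*(9) + (13)*(-9) = 48
  (XY)[0][2] = (-15)*(13) + (5)*(5) + (13)*(6) = -92
  (XY)[1][0] = (-2)*(-10) + (-1)*(-4) + (4)*(0) = 24
  (XY)[1][1] = (-2)*(-8) + (-1)*(9) + (4)*(-9) = -29
  (XY)[1][2] = (-2)*(13) + (-1)*(5) + (4)*(6) = -7
  (XY)[2][0] = (-4)*(-10) + (1)*(-4) + (-13)*(0) = 36
  (XY)[2][1] = (-4)*(-8) + (1)*(9) + (-13)*(-9) = 158
  (XY)[2][2] = (-4)*(13) + (1)*(5) + (-13)*(6) = -125
XY =
[      130        48       -92 ]
[       24       -29        -7 ]
[       36       158      -125 ]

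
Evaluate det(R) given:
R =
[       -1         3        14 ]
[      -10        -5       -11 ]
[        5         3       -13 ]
det(R) = -723

Expand along row 0 (cofactor expansion): det(R) = a*(e*i - f*h) - b*(d*i - f*g) + c*(d*h - e*g), where the 3×3 is [[a, b, c], [d, e, f], [g, h, i]].
Minor M_00 = (-5)*(-13) - (-11)*(3) = 65 + 33 = 98.
Minor M_01 = (-10)*(-13) - (-11)*(5) = 130 + 55 = 185.
Minor M_02 = (-10)*(3) - (-5)*(5) = -30 + 25 = -5.
det(R) = (-1)*(98) - (3)*(185) + (14)*(-5) = -98 - 555 - 70 = -723.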